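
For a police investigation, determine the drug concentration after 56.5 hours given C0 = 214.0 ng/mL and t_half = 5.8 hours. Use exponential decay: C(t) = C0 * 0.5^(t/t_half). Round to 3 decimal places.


Drug concentration decay:
Number of half-lives = t / t_half = 56.5 / 5.8 = 9.741379
Decay factor = 0.5^9.741379 = 0.0011683
C(t) = 214.0 * 0.0011683 = 0.250 ng/mL

0.250


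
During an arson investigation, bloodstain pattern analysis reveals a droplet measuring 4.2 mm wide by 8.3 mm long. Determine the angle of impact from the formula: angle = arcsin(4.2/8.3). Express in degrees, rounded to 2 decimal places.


Blood spatter impact angle calculation:
width / length = 4.2 / 8.3 = 0.506024
angle = arcsin(0.506024)
angle = 30.40 degrees

30.40


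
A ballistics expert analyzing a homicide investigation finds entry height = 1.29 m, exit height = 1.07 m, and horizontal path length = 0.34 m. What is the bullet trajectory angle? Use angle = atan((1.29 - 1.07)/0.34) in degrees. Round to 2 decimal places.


Bullet trajectory angle:
Height difference = 1.29 - 1.07 = 0.22 m
angle = atan(0.22 / 0.34)
angle = atan(0.647059)
angle = 32.91 degrees

32.91


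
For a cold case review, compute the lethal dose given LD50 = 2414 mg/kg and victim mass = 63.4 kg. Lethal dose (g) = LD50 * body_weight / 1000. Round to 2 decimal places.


Lethal dose calculation:
Lethal dose = LD50 * body_weight / 1000
= 2414 * 63.4 / 1000
= 153047.6 / 1000
= 153.05 g

153.05


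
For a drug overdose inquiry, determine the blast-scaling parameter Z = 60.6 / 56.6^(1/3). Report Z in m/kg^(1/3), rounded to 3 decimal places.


Scaled distance calculation:
W^(1/3) = 56.6^(1/3) = 3.839478
Z = R / W^(1/3) = 60.6 / 3.839478
Z = 15.783 m/kg^(1/3)

15.783


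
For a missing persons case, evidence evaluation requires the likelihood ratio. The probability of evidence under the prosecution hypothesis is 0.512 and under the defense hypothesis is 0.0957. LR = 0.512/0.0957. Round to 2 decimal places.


Likelihood ratio calculation:
LR = P(E|Hp) / P(E|Hd)
LR = 0.512 / 0.0957
LR = 5.35

5.35


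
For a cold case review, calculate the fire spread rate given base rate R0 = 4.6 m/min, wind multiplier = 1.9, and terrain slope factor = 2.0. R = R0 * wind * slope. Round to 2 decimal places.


Fire spread rate calculation:
R = R0 * wind_factor * slope_factor
= 4.6 * 1.9 * 2.0
= 8.74 * 2.0
= 17.48 m/min

17.48


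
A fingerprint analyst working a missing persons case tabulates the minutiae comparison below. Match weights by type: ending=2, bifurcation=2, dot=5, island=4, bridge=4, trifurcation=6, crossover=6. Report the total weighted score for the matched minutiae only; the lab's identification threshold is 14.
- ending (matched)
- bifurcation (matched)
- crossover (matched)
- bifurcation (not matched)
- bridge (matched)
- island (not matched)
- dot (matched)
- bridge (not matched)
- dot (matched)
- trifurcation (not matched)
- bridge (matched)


Weighted minutiae match score:
  ending: matched, +2 (running total 2)
  bifurcation: matched, +2 (running total 4)
  crossover: matched, +6 (running total 10)
  bifurcation: not matched, +0
  bridge: matched, +4 (running total 14)
  island: not matched, +0
  dot: matched, +5 (running total 19)
  bridge: not matched, +0
  dot: matched, +5 (running total 24)
  trifurcation: not matched, +0
  bridge: matched, +4 (running total 28)
Total score = 28
Threshold = 14; verdict = identification

28


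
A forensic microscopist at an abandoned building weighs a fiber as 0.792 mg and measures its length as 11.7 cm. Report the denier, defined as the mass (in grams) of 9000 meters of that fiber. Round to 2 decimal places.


Denier calculation:
Mass in grams = 0.792 mg / 1000 = 0.000792 g
Length in meters = 11.7 cm / 100 = 0.117 m
Linear density = mass / length = 0.000792 / 0.117 = 0.00676923 g/m
Denier = (g/m) * 9000 = 0.00676923 * 9000 = 60.92

60.92


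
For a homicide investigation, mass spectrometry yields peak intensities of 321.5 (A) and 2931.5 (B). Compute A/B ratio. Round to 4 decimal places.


Spectral peak ratio:
Peak A = 321.5 counts
Peak B = 2931.5 counts
Ratio = 321.5 / 2931.5 = 0.1097

0.1097


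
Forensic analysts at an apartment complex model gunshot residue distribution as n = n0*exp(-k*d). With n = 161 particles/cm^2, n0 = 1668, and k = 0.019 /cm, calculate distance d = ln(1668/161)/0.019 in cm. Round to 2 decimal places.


GSR distance calculation:
n0/n = 1668 / 161 = 10.360248
ln(n0/n) = 2.337976
d = 2.337976 / 0.019 = 123.05 cm

123.05


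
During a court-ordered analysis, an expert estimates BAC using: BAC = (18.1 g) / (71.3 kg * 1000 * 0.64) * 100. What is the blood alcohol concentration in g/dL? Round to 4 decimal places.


Applying the Widmark formula:
BAC = (dose_g / (body_wt * 1000 * r)) * 100
Denominator = 71.3 * 1000 * 0.64 = 45632
BAC = (18.1 / 45632) * 100
BAC = 0.0397 g/dL

0.0397


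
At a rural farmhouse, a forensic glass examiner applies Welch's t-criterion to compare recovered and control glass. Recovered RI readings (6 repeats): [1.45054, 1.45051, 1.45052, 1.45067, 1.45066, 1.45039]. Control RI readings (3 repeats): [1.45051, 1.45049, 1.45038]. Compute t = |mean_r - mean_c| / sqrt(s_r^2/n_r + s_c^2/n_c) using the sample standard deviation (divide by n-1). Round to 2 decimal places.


Welch's t-criterion for glass RI comparison:
Recovered mean = sum / n_r = 8.70329 / 6 = 1.4505483
Control mean = sum / n_c = 4.35138 / 3 = 1.45046
Recovered sample variance s_r^2 = 1.09367e-08
Control sample variance s_c^2 = 4.9e-09
Welch SE (unpooled) = sqrt(s_r^2/n_r + s_c^2/n_c) = sqrt(1.82278e-09 + 1.63333e-09) = sqrt(3.45611e-09) = 5.87887e-05
|mean_r - mean_c| = 8.83333e-05
t = 8.83333e-05 / 5.87887e-05 = 1.50

1.50


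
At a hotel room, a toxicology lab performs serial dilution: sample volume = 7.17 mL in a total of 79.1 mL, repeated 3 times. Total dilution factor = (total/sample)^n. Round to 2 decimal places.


Dilution factor calculation:
Single dilution = V_total / V_sample = 79.1 / 7.17 ≈ 11.032078
Number of dilutions = 3
Total DF = (79.1 / 7.17)^3 (full precision, rounded at the end) = 1342.68

1342.68


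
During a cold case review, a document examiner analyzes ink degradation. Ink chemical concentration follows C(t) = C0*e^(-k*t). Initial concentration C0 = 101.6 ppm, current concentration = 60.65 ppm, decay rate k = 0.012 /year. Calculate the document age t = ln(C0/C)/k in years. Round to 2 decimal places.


Document age estimation:
C0/C = 101.6 / 60.65 = 1.675185
ln(C0/C) = 0.515924
t = 0.515924 / 0.012 = 42.99 years

42.99


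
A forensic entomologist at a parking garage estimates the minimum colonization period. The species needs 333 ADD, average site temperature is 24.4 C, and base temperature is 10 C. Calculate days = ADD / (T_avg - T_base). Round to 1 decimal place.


Insect development time:
Effective temperature = avg_temp - T_base = 24.4 - 10 = 14.4 C
Days = ADD / effective_temp = 333 / 14.4 = 23.1 days

23.1


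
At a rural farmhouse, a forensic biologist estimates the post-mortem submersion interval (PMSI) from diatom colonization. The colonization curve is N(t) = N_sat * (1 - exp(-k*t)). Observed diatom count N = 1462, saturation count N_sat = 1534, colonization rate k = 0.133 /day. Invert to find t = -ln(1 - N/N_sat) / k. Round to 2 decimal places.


PMSI from diatom colonization curve:
N / N_sat = 1462 / 1534 = 0.953064
1 - N/N_sat = 0.046936
ln(1 - N/N_sat) = -3.05897
t = -ln(1 - N/N_sat) / k = -(-3.05897) / 0.133 = 23.00 days

23.00


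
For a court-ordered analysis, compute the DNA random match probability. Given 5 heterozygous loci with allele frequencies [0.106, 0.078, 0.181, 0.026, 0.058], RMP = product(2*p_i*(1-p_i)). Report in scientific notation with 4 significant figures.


Computing RMP for 5 loci:
Locus 1: 2 * 0.106 * 0.894 = 0.189528
Locus 2: 2 * 0.078 * 0.922 = 0.143832
Locus 3: 2 * 0.181 * 0.819 = 0.296478
Locus 4: 2 * 0.026 * 0.974 = 0.050648
Locus 5: 2 * 0.058 * 0.942 = 0.109272
RMP = 4.473e-05

4.473e-05


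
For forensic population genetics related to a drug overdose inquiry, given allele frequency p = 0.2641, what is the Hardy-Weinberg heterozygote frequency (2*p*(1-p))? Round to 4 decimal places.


Hardy-Weinberg heterozygote frequency:
q = 1 - p = 1 - 0.2641 = 0.7359
2pq = 2 * 0.2641 * 0.7359 = 0.3887

0.3887


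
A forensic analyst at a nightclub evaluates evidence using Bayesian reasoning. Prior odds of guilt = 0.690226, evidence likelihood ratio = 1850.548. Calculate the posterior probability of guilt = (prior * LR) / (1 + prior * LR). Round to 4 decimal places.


Bayesian evidence evaluation:
Posterior odds = prior_odds * LR = 0.690226 * 1850.548 = 1277.296
Posterior probability = posterior_odds / (1 + posterior_odds)
= 1277.296 / (1 + 1277.296)
= 1277.296 / 1278.296
= 0.9992

0.9992


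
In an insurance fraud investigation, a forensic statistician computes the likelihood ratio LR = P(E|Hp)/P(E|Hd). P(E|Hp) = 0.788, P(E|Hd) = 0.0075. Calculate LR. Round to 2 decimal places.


Likelihood ratio calculation:
LR = P(E|Hp) / P(E|Hd)
LR = 0.788 / 0.0075
LR = 105.07

105.07


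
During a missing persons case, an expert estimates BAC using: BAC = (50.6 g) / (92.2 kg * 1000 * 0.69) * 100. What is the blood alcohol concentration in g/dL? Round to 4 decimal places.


Applying the Widmark formula:
BAC = (dose_g / (body_wt * 1000 * r)) * 100
Denominator = 92.2 * 1000 * 0.69 = 63618
BAC = (50.6 / 63618) * 100
BAC = 0.0795 g/dL

0.0795


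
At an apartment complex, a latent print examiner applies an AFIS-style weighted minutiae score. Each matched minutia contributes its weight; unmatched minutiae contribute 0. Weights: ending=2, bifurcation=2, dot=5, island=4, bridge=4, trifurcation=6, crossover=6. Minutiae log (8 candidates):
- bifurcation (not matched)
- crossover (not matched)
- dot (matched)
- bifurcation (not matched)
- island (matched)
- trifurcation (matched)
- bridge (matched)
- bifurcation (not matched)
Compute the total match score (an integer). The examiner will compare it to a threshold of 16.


Weighted minutiae match score:
  bifurcation: not matched, +0
  crossover: not matched, +0
  dot: matched, +5 (running total 5)
  bifurcation: not matched, +0
  island: matched, +4 (running total 9)
  trifurcation: matched, +6 (running total 15)
  bridge: matched, +4 (running total 19)
  bifurcation: not matched, +0
Total score = 19
Threshold = 16; verdict = identification

19


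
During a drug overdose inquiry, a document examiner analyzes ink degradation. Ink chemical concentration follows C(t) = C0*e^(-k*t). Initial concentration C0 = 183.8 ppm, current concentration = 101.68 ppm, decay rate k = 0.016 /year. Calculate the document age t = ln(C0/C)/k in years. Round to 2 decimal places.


Document age estimation:
C0/C = 183.8 / 101.68 = 1.807632
ln(C0/C) = 0.592018
t = 0.592018 / 0.016 = 37.00 years

37.00


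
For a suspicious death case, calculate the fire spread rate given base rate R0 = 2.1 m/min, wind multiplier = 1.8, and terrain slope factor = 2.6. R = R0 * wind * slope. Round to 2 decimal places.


Fire spread rate calculation:
R = R0 * wind_factor * slope_factor
= 2.1 * 1.8 * 2.6
= 3.78 * 2.6
= 9.83 m/min

9.83


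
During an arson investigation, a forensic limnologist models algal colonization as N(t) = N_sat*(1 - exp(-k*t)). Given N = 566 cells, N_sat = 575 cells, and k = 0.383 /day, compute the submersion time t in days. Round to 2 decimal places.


PMSI from diatom colonization curve:
N / N_sat = 566 / 575 = 0.984348
1 - N/N_sat = 0.015652
ln(1 - N/N_sat) = -4.157157
t = -ln(1 - N/N_sat) / k = -(-4.157157) / 0.383 = 10.85 days

10.85


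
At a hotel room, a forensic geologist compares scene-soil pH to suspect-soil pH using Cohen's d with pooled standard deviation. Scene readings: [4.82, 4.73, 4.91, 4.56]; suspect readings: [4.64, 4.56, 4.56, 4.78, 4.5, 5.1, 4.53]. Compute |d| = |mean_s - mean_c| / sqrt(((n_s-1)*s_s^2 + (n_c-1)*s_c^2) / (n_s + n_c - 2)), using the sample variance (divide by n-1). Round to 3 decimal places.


Pooled-variance Cohen's d for soil pH comparison:
Scene mean = 19.02 / 4 = 4.755
Suspect mean = 32.67 / 7 = 4.667143
Scene sample variance s_s^2 = 0.0223
Suspect sample variance s_c^2 = 0.04509
Pooled variance = ((n_s-1)*s_s^2 + (n_c-1)*s_c^2) / (n_s + n_c - 2) = 0.037494
Pooled SD = sqrt(0.037494) = 0.193634
Mean difference = 0.087857
|d| = |0.087857| / 0.193634 = 0.454

0.454


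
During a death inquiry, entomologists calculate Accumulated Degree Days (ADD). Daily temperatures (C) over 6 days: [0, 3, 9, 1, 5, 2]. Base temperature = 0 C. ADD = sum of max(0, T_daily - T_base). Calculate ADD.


Computing ADD day by day:
Day 1: max(0, 0 - 0) = 0
Day 2: max(0, 3 - 0) = 3
Day 3: max(0, 9 - 0) = 9
Day 4: max(0, 1 - 0) = 1
Day 5: max(0, 5 - 0) = 5
Day 6: max(0, 2 - 0) = 2
Total ADD = 20

20


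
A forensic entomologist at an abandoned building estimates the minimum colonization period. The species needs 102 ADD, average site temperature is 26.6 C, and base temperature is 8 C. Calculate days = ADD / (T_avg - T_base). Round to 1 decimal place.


Insect development time:
Effective temperature = avg_temp - T_base = 26.6 - 8 = 18.6 C
Days = ADD / effective_temp = 102 / 18.6 = 5.5 days

5.5


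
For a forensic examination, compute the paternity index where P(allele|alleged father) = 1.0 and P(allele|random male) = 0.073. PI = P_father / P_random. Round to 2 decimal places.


Paternity Index calculation:
PI = P(allele|father) / P(allele|random)
PI = 1.0 / 0.073
PI = 13.70

13.70


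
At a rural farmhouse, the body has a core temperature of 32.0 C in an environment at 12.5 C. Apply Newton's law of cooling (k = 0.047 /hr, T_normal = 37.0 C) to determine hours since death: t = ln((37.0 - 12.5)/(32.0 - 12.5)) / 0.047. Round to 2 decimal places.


Using Newton's law of cooling:
t = ln((T_normal - T_ambient) / (T_body - T_ambient)) / k
T_normal - T_ambient = 24.5
T_body - T_ambient = 19.5
Ratio = 1.25641
ln(ratio) = 0.228258
t = 0.228258 / 0.047 = 4.86 hours

4.86


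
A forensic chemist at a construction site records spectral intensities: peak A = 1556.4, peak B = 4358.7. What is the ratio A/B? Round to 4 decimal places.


Spectral peak ratio:
Peak A = 1556.4 counts
Peak B = 4358.7 counts
Ratio = 1556.4 / 4358.7 = 0.3571

0.3571


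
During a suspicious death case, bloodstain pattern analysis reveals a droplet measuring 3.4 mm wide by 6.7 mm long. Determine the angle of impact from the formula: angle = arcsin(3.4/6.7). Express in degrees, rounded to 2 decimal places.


Blood spatter impact angle calculation:
width / length = 3.4 / 6.7 = 0.507463
angle = arcsin(0.507463)
angle = 30.49 degrees

30.49


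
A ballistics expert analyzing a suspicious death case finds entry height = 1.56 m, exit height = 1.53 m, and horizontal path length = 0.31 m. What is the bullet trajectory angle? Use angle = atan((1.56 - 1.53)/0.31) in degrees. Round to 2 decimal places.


Bullet trajectory angle:
Height difference = 1.56 - 1.53 = 0.03 m
angle = atan(0.03 / 0.31)
angle = atan(0.096774)
angle = 5.53 degrees

5.53


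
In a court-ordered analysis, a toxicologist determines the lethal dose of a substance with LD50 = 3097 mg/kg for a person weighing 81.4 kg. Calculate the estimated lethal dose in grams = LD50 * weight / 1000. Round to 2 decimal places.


Lethal dose calculation:
Lethal dose = LD50 * body_weight / 1000
= 3097 * 81.4 / 1000
= 252095.8 / 1000
= 252.10 g

252.10


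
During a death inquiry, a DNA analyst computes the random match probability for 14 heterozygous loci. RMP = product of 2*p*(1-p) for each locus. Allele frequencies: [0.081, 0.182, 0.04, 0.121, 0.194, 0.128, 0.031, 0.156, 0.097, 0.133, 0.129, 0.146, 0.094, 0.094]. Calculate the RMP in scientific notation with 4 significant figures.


Computing RMP for 14 loci:
Locus 1: 2 * 0.081 * 0.919 = 0.148878
Locus 2: 2 * 0.182 * 0.818 = 0.297752
Locus 3: 2 * 0.04 * 0.96 = 0.0768
Locus 4: 2 * 0.121 * 0.879 = 0.212718
Locus 5: 2 * 0.194 * 0.806 = 0.312728
Locus 6: 2 * 0.128 * 0.872 = 0.223232
Locus 7: 2 * 0.031 * 0.969 = 0.060078
Locus 8: 2 * 0.156 * 0.844 = 0.263328
Locus 9: 2 * 0.097 * 0.903 = 0.175182
Locus 10: 2 * 0.133 * 0.867 = 0.230622
Locus 11: 2 * 0.129 * 0.871 = 0.224718
Locus 12: 2 * 0.146 * 0.854 = 0.249368
Locus 13: 2 * 0.094 * 0.906 = 0.170328
Locus 14: 2 * 0.094 * 0.906 = 0.170328
RMP = 5.253e-11

5.253e-11


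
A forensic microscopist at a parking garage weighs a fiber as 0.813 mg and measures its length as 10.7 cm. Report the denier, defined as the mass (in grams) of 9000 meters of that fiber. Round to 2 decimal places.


Denier calculation:
Mass in grams = 0.813 mg / 1000 = 0.000813 g
Length in meters = 10.7 cm / 100 = 0.107 m
Linear density = mass / length = 0.000813 / 0.107 = 0.00759813 g/m
Denier = (g/m) * 9000 = 0.00759813 * 9000 = 68.38

68.38


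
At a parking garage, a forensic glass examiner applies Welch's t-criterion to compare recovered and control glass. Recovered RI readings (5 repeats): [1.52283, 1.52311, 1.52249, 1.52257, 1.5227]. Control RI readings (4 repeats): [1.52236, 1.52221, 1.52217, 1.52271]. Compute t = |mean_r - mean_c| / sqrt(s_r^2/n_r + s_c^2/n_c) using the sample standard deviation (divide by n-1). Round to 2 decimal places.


Welch's t-criterion for glass RI comparison:
Recovered mean = sum / n_r = 7.6137 / 5 = 1.52274
Control mean = sum / n_c = 6.08945 / 4 = 1.5223625
Recovered sample variance s_r^2 = 5.95e-08
Control sample variance s_c^2 = 6.03583e-08
Welch SE (unpooled) = sqrt(s_r^2/n_r + s_c^2/n_c) = sqrt(1.19e-08 + 1.50896e-08) = sqrt(2.69896e-08) = 0.000164285
|mean_r - mean_c| = 0.0003775
t = 0.0003775 / 0.000164285 = 2.30

2.30


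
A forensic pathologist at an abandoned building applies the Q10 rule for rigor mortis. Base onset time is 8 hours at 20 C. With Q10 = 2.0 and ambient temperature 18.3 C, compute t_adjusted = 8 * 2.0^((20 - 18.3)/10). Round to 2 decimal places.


Rigor mortis time adjustment:
Exponent = (T_ref - T_actual) / 10 = (20 - 18.3) / 10 = 0.17
Q10 factor = 2.0^0.17 = 1.12506
t_adjusted = 8 * 1.12506 = 9.00 hours

9.00


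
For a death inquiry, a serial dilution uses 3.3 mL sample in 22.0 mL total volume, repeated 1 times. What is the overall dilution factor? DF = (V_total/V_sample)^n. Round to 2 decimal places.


Dilution factor calculation:
Single dilution = V_total / V_sample = 22.0 / 3.3 ≈ 6.666667
Number of dilutions = 1
Total DF = (22.0 / 3.3)^1 (full precision, rounded at the end) = 6.67

6.67


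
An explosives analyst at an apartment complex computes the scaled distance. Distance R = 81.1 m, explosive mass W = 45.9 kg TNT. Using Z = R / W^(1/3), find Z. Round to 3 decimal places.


Scaled distance calculation:
W^(1/3) = 45.9^(1/3) = 3.58045
Z = R / W^(1/3) = 81.1 / 3.58045
Z = 22.651 m/kg^(1/3)

22.651


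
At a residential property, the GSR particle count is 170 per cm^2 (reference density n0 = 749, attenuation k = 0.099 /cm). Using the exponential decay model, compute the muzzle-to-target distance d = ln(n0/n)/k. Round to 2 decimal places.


GSR distance calculation:
n0/n = 749 / 170 = 4.405882
ln(n0/n) = 1.48294
d = 1.48294 / 0.099 = 14.98 cm

14.98


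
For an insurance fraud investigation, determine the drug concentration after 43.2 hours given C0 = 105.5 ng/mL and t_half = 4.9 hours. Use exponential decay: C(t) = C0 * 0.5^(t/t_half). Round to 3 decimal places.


Drug concentration decay:
Number of half-lives = t / t_half = 43.2 / 4.9 = 8.816327
Decay factor = 0.5^8.816327 = 0.0022183
C(t) = 105.5 * 0.0022183 = 0.234 ng/mL

0.234


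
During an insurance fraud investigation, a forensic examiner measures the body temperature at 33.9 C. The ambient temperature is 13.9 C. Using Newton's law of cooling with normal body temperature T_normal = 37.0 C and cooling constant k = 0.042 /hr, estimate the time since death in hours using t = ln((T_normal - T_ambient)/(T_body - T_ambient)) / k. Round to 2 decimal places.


Using Newton's law of cooling:
t = ln((T_normal - T_ambient) / (T_body - T_ambient)) / k
T_normal - T_ambient = 23.1
T_body - T_ambient = 20.0
Ratio = 1.155
ln(ratio) = 0.1441
t = 0.1441 / 0.042 = 3.43 hours

3.43


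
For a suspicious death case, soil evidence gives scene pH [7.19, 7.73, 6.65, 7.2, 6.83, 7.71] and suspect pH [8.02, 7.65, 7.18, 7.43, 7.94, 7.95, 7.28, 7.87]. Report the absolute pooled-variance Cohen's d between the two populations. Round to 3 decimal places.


Pooled-variance Cohen's d for soil pH comparison:
Scene mean = 43.31 / 6 = 7.218333
Suspect mean = 61.32 / 8 = 7.665
Scene sample variance s_s^2 = 0.195697
Suspect sample variance s_c^2 = 0.109114
Pooled variance = ((n_s-1)*s_s^2 + (n_c-1)*s_c^2) / (n_s + n_c - 2) = 0.14519
Pooled SD = sqrt(0.14519) = 0.381038
Mean difference = -0.446667
|d| = |-0.446667| / 0.381038 = 1.172

1.172


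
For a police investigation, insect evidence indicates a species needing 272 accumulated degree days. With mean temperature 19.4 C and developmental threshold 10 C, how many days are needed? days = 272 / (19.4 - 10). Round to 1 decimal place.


Insect development time:
Effective temperature = avg_temp - T_base = 19.4 - 10 = 9.4 C
Days = ADD / effective_temp = 272 / 9.4 = 28.9 days

28.9


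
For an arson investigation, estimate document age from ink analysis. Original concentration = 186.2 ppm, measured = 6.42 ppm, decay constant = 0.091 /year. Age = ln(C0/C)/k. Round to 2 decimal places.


Document age estimation:
C0/C = 186.2 / 6.42 = 29.003115
ln(C0/C) = 3.367403
t = 3.367403 / 0.091 = 37.00 years

37.00


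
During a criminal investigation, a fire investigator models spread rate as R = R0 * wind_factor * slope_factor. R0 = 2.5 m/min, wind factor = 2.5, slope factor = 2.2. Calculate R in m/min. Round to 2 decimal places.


Fire spread rate calculation:
R = R0 * wind_factor * slope_factor
= 2.5 * 2.5 * 2.2
= 6.25 * 2.2
= 13.75 m/min

13.75


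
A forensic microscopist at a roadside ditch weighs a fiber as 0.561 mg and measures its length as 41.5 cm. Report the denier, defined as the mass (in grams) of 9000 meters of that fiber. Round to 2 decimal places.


Denier calculation:
Mass in grams = 0.561 mg / 1000 = 0.000561 g
Length in meters = 41.5 cm / 100 = 0.415 m
Linear density = mass / length = 0.000561 / 0.415 = 0.00135181 g/m
Denier = (g/m) * 9000 = 0.00135181 * 9000 = 12.17

12.17


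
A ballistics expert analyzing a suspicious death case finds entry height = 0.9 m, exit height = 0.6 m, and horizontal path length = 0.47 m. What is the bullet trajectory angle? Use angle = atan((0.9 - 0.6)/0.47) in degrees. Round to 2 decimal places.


Bullet trajectory angle:
Height difference = 0.9 - 0.6 = 0.3 m
angle = atan(0.3 / 0.47)
angle = atan(0.638298)
angle = 32.55 degrees

32.55


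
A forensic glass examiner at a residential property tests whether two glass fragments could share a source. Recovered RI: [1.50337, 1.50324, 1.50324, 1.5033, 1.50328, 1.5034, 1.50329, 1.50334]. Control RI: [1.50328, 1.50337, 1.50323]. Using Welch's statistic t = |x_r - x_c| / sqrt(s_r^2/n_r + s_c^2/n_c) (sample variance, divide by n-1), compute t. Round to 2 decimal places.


Welch's t-criterion for glass RI comparison:
Recovered mean = sum / n_r = 12.02646 / 8 = 1.5033075
Control mean = sum / n_c = 4.50988 / 3 = 1.5032933
Recovered sample variance s_r^2 = 3.39286e-09
Control sample variance s_c^2 = 5.03333e-09
Welch SE (unpooled) = sqrt(s_r^2/n_r + s_c^2/n_c) = sqrt(4.24107e-10 + 1.67778e-09) = sqrt(2.10189e-09) = 4.58464e-05
|mean_r - mean_c| = 1.41667e-05
t = 1.41667e-05 / 4.58464e-05 = 0.31

0.31


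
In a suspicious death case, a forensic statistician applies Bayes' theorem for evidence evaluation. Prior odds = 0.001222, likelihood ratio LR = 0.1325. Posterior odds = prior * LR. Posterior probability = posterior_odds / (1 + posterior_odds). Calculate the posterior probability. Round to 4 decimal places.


Bayesian evidence evaluation:
Posterior odds = prior_odds * LR = 0.001222 * 0.1325 = 0.000161915
Posterior probability = posterior_odds / (1 + posterior_odds)
= 0.000161915 / (1 + 0.000161915)
= 0.000161915 / 1.000161915
= 0.0002

0.0002


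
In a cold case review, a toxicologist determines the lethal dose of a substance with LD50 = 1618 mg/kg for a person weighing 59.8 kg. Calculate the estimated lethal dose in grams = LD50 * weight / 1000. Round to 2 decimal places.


Lethal dose calculation:
Lethal dose = LD50 * body_weight / 1000
= 1618 * 59.8 / 1000
= 96756.4 / 1000
= 96.76 g

96.76


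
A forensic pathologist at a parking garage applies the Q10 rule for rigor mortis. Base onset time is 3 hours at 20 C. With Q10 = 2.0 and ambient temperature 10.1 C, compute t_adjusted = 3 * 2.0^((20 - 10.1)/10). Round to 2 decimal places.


Rigor mortis time adjustment:
Exponent = (T_ref - T_actual) / 10 = (20 - 10.1) / 10 = 0.99
Q10 factor = 2.0^0.99 = 1.98618
t_adjusted = 3 * 1.98618 = 5.96 hours

5.96


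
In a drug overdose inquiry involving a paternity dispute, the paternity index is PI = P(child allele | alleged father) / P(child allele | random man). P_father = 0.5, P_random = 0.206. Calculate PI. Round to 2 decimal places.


Paternity Index calculation:
PI = P(allele|father) / P(allele|random)
PI = 0.5 / 0.206
PI = 2.43

2.43


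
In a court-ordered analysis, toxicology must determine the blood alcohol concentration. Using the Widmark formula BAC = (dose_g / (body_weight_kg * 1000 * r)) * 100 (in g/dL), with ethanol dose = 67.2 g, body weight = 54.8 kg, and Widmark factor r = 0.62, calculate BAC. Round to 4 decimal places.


Applying the Widmark formula:
BAC = (dose_g / (body_wt * 1000 * r)) * 100
Denominator = 54.8 * 1000 * 0.62 = 33976
BAC = (67.2 / 33976) * 100
BAC = 0.1978 g/dL

0.1978


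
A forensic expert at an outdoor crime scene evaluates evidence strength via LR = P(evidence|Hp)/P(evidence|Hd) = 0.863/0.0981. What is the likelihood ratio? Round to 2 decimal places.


Likelihood ratio calculation:
LR = P(E|Hp) / P(E|Hd)
LR = 0.863 / 0.0981
LR = 8.80

8.80


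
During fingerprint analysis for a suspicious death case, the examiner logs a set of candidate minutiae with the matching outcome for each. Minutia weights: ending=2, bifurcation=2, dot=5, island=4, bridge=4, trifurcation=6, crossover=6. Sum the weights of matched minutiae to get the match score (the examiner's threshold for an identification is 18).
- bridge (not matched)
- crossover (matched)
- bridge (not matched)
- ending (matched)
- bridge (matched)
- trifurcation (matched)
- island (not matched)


Weighted minutiae match score:
  bridge: not matched, +0
  crossover: matched, +6 (running total 6)
  bridge: not matched, +0
  ending: matched, +2 (running total 8)
  bridge: matched, +4 (running total 12)
  trifurcation: matched, +6 (running total 18)
  island: not matched, +0
Total score = 18
Threshold = 18; verdict = identification

18


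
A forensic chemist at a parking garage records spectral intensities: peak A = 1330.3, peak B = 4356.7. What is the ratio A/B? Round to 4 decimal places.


Spectral peak ratio:
Peak A = 1330.3 counts
Peak B = 4356.7 counts
Ratio = 1330.3 / 4356.7 = 0.3053

0.3053


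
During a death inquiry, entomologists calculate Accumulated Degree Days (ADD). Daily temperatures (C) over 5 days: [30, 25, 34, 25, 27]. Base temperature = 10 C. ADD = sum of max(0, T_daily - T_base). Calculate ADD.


Computing ADD day by day:
Day 1: max(0, 30 - 10) = 20
Day 2: max(0, 25 - 10) = 15
Day 3: max(0, 34 - 10) = 24
Day 4: max(0, 25 - 10) = 15
Day 5: max(0, 27 - 10) = 17
Total ADD = 91

91


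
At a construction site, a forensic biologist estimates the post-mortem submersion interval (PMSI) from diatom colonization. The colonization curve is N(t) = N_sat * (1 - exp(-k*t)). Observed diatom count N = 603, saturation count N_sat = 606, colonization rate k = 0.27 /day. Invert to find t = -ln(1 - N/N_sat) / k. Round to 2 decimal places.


PMSI from diatom colonization curve:
N / N_sat = 603 / 606 = 0.99505
1 - N/N_sat = 0.00495
ln(1 - N/N_sat) = -5.308368
t = -ln(1 - N/N_sat) / k = -(-5.308368) / 0.27 = 19.66 days

19.66


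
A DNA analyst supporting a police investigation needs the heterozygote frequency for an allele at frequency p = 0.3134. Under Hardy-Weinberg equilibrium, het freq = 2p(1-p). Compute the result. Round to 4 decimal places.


Hardy-Weinberg heterozygote frequency:
q = 1 - p = 1 - 0.3134 = 0.6866
2pq = 2 * 0.3134 * 0.6866 = 0.4304

0.4304


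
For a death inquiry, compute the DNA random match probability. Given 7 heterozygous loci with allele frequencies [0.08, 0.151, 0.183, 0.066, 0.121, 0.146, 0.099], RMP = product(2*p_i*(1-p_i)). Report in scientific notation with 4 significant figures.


Computing RMP for 7 loci:
Locus 1: 2 * 0.08 * 0.92 = 0.1472
Locus 2: 2 * 0.151 * 0.849 = 0.256398
Locus 3: 2 * 0.183 * 0.817 = 0.299022
Locus 4: 2 * 0.066 * 0.934 = 0.123288
Locus 5: 2 * 0.121 * 0.879 = 0.212718
Locus 6: 2 * 0.146 * 0.854 = 0.249368
Locus 7: 2 * 0.099 * 0.901 = 0.178398
RMP = 1.317e-05

1.317e-05


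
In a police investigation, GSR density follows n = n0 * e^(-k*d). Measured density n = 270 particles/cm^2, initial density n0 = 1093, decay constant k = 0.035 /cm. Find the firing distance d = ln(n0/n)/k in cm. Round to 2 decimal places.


GSR distance calculation:
n0/n = 1093 / 270 = 4.048148
ln(n0/n) = 1.398259
d = 1.398259 / 0.035 = 39.95 cm

39.95


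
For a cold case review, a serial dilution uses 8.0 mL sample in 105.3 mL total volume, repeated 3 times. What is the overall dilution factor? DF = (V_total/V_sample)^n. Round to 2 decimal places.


Dilution factor calculation:
Single dilution = V_total / V_sample = 105.3 / 8.0 ≈ 13.1625
Number of dilutions = 3
Total DF = (105.3 / 8.0)^3 (full precision, rounded at the end) = 2280.42

2280.42


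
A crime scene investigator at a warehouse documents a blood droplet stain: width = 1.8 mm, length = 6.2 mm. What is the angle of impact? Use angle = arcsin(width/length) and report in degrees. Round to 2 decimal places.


Blood spatter impact angle calculation:
width / length = 1.8 / 6.2 = 0.290323
angle = arcsin(0.290323)
angle = 16.88 degrees

16.88


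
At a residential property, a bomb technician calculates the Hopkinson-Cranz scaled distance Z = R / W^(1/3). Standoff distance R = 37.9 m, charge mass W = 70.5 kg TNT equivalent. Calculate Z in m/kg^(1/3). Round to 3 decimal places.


Scaled distance calculation:
W^(1/3) = 70.5^(1/3) = 4.131075
Z = R / W^(1/3) = 37.9 / 4.131075
Z = 9.174 m/kg^(1/3)

9.174


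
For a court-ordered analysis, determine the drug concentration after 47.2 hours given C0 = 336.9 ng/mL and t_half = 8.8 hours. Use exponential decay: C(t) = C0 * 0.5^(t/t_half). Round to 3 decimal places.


Drug concentration decay:
Number of half-lives = t / t_half = 47.2 / 8.8 = 5.363636
Decay factor = 0.5^5.363636 = 0.0242876
C(t) = 336.9 * 0.0242876 = 8.182 ng/mL

8.182


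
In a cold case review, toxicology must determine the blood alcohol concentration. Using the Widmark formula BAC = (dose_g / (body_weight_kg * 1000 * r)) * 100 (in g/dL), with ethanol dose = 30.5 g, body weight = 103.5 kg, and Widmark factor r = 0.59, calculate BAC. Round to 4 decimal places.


Applying the Widmark formula:
BAC = (dose_g / (body_wt * 1000 * r)) * 100
Denominator = 103.5 * 1000 * 0.59 = 61065
BAC = (30.5 / 61065) * 100
BAC = 0.0499 g/dL

0.0499


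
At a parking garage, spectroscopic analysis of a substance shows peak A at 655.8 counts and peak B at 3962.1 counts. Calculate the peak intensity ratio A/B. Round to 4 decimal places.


Spectral peak ratio:
Peak A = 655.8 counts
Peak B = 3962.1 counts
Ratio = 655.8 / 3962.1 = 0.1655

0.1655


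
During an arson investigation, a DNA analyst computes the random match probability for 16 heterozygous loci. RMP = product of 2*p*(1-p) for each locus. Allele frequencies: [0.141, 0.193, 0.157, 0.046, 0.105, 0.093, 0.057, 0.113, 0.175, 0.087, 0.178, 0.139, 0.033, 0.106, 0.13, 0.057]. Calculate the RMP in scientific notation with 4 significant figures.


Computing RMP for 16 loci:
Locus 1: 2 * 0.141 * 0.859 = 0.242238
Locus 2: 2 * 0.193 * 0.807 = 0.311502
Locus 3: 2 * 0.157 * 0.843 = 0.264702
Locus 4: 2 * 0.046 * 0.954 = 0.087768
Locus 5: 2 * 0.105 * 0.895 = 0.18795
Locus 6: 2 * 0.093 * 0.907 = 0.168702
Locus 7: 2 * 0.057 * 0.943 = 0.107502
Locus 8: 2 * 0.113 * 0.887 = 0.200462
Locus 9: 2 * 0.175 * 0.825 = 0.28875
Locus 10: 2 * 0.087 * 0.913 = 0.158862
Locus 11: 2 * 0.178 * 0.822 = 0.292632
Locus 12: 2 * 0.139 * 0.861 = 0.239358
Locus 13: 2 * 0.033 * 0.967 = 0.063822
Locus 14: 2 * 0.106 * 0.894 = 0.189528
Locus 15: 2 * 0.13 * 0.87 = 0.2262
Locus 16: 2 * 0.057 * 0.943 = 0.107502
RMP = 1.132e-12

1.132e-12


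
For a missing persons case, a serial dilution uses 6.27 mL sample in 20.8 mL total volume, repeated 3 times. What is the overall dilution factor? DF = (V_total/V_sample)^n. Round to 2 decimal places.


Dilution factor calculation:
Single dilution = V_total / V_sample = 20.8 / 6.27 ≈ 3.317384
Number of dilutions = 3
Total DF = (20.8 / 6.27)^3 (full precision, rounded at the end) = 36.51

36.51


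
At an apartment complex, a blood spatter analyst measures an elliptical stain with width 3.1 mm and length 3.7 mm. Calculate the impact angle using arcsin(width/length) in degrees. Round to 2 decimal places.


Blood spatter impact angle calculation:
width / length = 3.1 / 3.7 = 0.837838
angle = arcsin(0.837838)
angle = 56.91 degrees

56.91


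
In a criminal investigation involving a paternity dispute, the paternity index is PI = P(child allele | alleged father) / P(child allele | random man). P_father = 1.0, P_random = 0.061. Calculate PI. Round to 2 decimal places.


Paternity Index calculation:
PI = P(allele|father) / P(allele|random)
PI = 1.0 / 0.061
PI = 16.39

16.39


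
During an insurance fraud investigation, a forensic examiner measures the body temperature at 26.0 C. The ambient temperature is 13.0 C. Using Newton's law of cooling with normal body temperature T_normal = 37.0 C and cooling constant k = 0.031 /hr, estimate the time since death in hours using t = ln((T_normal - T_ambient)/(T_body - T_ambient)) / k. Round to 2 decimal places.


Using Newton's law of cooling:
t = ln((T_normal - T_ambient) / (T_body - T_ambient)) / k
T_normal - T_ambient = 24.0
T_body - T_ambient = 13.0
Ratio = 1.846154
ln(ratio) = 0.613105
t = 0.613105 / 0.031 = 19.78 hours

19.78


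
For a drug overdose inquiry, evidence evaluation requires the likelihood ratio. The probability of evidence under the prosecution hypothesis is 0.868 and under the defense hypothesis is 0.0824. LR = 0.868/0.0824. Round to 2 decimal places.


Likelihood ratio calculation:
LR = P(E|Hp) / P(E|Hd)
LR = 0.868 / 0.0824
LR = 10.53

10.53


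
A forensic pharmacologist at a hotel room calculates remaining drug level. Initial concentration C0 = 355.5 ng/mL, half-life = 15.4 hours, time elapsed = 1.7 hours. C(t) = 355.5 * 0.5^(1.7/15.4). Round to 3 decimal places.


Drug concentration decay:
Number of half-lives = t / t_half = 1.7 / 15.4 = 0.11039
Decay factor = 0.5^0.11039 = 0.92633761
C(t) = 355.5 * 0.92633761 = 329.313 ng/mL

329.313


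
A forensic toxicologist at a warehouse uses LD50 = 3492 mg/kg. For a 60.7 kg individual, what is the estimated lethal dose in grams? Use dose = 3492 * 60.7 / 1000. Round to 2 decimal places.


Lethal dose calculation:
Lethal dose = LD50 * body_weight / 1000
= 3492 * 60.7 / 1000
= 211964.4 / 1000
= 211.96 g

211.96


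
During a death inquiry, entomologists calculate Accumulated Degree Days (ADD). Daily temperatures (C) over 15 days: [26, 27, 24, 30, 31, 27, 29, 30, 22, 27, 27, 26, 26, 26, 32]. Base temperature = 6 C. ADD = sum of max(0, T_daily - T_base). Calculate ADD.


Computing ADD day by day:
Day 1: max(0, 26 - 6) = 20
Day 2: max(0, 27 - 6) = 21
Day 3: max(0, 24 - 6) = 18
Day 4: max(0, 30 - 6) = 24
Day 5: max(0, 31 - 6) = 25
Day 6: max(0, 27 - 6) = 21
Day 7: max(0, 29 - 6) = 23
Day 8: max(0, 30 - 6) = 24
Day 9: max(0, 22 - 6) = 16
Day 10: max(0, 27 - 6) = 21
Day 11: max(0, 27 - 6) = 21
Day 12: max(0, 26 - 6) = 20
Day 13: max(0, 26 - 6) = 20
Day 14: max(0, 26 - 6) = 20
Day 15: max(0, 32 - 6) = 26
Total ADD = 320

320


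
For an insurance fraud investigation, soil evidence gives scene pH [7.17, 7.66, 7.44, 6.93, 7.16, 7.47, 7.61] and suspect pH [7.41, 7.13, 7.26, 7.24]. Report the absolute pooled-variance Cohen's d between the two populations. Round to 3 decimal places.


Pooled-variance Cohen's d for soil pH comparison:
Scene mean = 51.44 / 7 = 7.348571
Suspect mean = 29.04 / 4 = 7.26
Scene sample variance s_s^2 = 0.071848
Suspect sample variance s_c^2 = 0.013267
Pooled variance = ((n_s-1)*s_s^2 + (n_c-1)*s_c^2) / (n_s + n_c - 2) = 0.052321
Pooled SD = sqrt(0.052321) = 0.228738
Mean difference = 0.088571
|d| = |0.088571| / 0.228738 = 0.387

0.387


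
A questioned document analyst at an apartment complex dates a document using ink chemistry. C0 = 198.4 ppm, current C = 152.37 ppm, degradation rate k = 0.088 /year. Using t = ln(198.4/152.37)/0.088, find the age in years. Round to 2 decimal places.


Document age estimation:
C0/C = 198.4 / 152.37 = 1.302094
ln(C0/C) = 0.263974
t = 0.263974 / 0.088 = 3.00 years

3.00


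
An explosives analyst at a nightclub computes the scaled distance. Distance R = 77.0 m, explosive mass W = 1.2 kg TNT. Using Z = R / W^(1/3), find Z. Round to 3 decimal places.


Scaled distance calculation:
W^(1/3) = 1.2^(1/3) = 1.062659
Z = R / W^(1/3) = 77.0 / 1.062659
Z = 72.460 m/kg^(1/3)

72.460


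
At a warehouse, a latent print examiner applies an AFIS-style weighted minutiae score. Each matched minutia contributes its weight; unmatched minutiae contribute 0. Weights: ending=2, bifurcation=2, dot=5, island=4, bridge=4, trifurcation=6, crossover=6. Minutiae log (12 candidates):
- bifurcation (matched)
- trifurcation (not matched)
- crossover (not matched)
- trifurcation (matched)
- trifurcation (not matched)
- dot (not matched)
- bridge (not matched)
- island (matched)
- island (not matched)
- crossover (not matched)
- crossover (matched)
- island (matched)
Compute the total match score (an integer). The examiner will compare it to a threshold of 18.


Weighted minutiae match score:
  bifurcation: matched, +2 (running total 2)
  trifurcation: not matched, +0
  crossover: not matched, +0
  trifurcation: matched, +6 (running total 8)
  trifurcation: not matched, +0
  dot: not matched, +0
  bridge: not matched, +0
  island: matched, +4 (running total 12)
  island: not matched, +0
  crossover: not matched, +0
  crossover: matched, +6 (running total 18)
  island: matched, +4 (running total 22)
Total score = 22
Threshold = 18; verdict = identification

22


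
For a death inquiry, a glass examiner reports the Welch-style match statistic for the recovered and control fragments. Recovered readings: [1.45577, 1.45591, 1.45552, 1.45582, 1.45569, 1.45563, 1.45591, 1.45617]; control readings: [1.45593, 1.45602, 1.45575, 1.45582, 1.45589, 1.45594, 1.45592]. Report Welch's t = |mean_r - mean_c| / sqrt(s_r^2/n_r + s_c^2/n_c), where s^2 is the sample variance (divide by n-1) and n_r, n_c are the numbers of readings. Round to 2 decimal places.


Welch's t-criterion for glass RI comparison:
Recovered mean = sum / n_r = 11.64642 / 8 = 1.4558025
Control mean = sum / n_c = 10.19127 / 7 = 1.4558957
Recovered sample variance s_r^2 = 4.025e-08
Control sample variance s_c^2 = 7.69524e-09
Welch SE (unpooled) = sqrt(s_r^2/n_r + s_c^2/n_c) = sqrt(5.03125e-09 + 1.09932e-09) = sqrt(6.13057e-09) = 7.8298e-05
|mean_r - mean_c| = 9.32143e-05
t = 9.32143e-05 / 7.8298e-05 = 1.19

1.19


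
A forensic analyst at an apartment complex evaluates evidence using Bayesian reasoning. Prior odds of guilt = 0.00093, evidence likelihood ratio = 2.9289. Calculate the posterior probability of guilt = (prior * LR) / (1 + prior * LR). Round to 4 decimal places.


Bayesian evidence evaluation:
Posterior odds = prior_odds * LR = 0.00093 * 2.9289 = 0.002723877
Posterior probability = posterior_odds / (1 + posterior_odds)
= 0.002723877 / (1 + 0.002723877)
= 0.002723877 / 1.002723877
= 0.0027

0.0027
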